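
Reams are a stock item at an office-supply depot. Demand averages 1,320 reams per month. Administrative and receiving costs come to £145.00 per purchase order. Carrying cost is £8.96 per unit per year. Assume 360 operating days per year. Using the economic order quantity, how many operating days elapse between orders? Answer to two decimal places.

T ≈ 16.27 days

Annual demand D = 1,320 × 12 = 15,840.
The optimal lot size = √(2DS/H) = √(2 × 15,840 × 145 / 8.96) ≈ 716.02.
Cycle time = Q*/D × 360 = 716.02 / 15,840 × 360 ≈ 16.273 days.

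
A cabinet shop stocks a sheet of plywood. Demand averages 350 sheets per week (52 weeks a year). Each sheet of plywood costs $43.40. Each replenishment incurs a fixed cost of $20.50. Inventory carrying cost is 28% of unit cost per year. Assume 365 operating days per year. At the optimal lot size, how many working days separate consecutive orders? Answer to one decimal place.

T ≈ 5.0 days

Annual demand D = 350 × 52 = 18,200.
Holding cost H = 0.28 × $43.40 = $12.1520 per unit per year.
Q* = √(2DS/H) = √(2 × 18,200 × 20.5 / 12.152) ≈ 247.80.
Cycle time = Q*/D × 365 = 247.80 / 18,200 × 365 ≈ 4.970 days.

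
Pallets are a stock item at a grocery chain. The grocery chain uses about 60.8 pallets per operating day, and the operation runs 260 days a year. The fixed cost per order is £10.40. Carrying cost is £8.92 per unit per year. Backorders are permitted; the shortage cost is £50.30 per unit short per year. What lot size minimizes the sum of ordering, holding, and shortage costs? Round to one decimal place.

Q* ≈ 208.3 pallets

Annual demand D = 60.8 × 260 = 15,808.
With planned backorders, Q* = √(2DS/H) · √((H+B)/B).
√(2DS/H) = √(2 × 15,808 × 10.4 / 8.92) = 191.994.
√((H+B)/B) = √((8.92+50.3)/50.3) = 1.0851.
Q* ≈ 208.323.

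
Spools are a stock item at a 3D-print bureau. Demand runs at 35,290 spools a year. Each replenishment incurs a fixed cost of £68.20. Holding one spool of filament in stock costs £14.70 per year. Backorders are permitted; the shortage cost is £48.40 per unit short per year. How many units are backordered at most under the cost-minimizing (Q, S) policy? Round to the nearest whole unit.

S* ≈ 152 spools

With planned backorders, Q* = √(2DS/H) · √((H+B)/B).
√(2DS/H) = √(2 × 35,290 × 68.2 / 14.7) = 572.235.
√((H+B)/B) = √((14.7+48.4)/48.4) = 1.1418.
Q* ≈ 653.381.
S* = Q* · H/(H+B) = 653.381 × 14.7/63.1 ≈ 152.214.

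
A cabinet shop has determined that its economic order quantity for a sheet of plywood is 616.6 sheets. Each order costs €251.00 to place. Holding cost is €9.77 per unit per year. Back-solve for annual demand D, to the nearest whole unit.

Squaring Q* = √(2DS/H) gives Q*² = 2DS/H.
From Q* = √(2DS/H): D = Q*²H / (2S) = 616.6² × 9.77 / (2 × 251) = 7399.424.

D ≈ 7,399 sheets per year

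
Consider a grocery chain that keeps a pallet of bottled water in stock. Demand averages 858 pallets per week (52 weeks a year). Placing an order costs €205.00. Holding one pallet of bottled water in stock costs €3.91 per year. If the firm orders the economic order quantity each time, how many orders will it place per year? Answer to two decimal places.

N ≈ 20.63 orders per year

Annual demand D = 858 × 52 = 44,616.
EOQ = √(2DS/H) = √(2 × 44,616 × 205 / 3.91) ≈ 2162.96.
Orders per year = D / Q* = 44,616 / 2162.96 ≈ 20.627.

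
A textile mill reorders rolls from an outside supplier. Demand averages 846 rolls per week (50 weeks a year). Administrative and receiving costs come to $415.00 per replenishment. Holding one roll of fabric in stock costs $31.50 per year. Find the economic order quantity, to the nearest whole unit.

Annual demand D = 846 × 50 = 42,300.
EOQ = √(2DS / H) = √(2 × 42,300 × 415 / 31.5).
= √(35,109,000 / 31.5) = √1,114,571.4286 ≈ 1055.733.

Q* ≈ 1,056 rolls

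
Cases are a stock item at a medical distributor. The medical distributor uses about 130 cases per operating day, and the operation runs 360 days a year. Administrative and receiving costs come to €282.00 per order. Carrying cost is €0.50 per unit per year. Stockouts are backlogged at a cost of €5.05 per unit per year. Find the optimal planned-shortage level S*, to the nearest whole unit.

S* ≈ 686 cases

Annual demand D = 130 × 360 = 46,800.
With planned backorders, Q* = √(2DS/H) · √((H+B)/B).
√(2DS/H) = √(2 × 46,800 × 282 / 0.5) = 7265.700.
√((H+B)/B) = √((0.5+5.05)/5.05) = 1.0483.
Q* ≈ 7616.900.
S* = Q* · H/(H+B) = 7616.900 × 0.5/5.55 ≈ 686.207.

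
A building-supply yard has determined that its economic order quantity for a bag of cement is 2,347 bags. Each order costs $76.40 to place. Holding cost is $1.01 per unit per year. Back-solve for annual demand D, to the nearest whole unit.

Invert the EOQ relation Q*² = 2DS/H.
From Q* = √(2DS/H): D = Q*²H / (2S) = 2,347² × 1.01 / (2 × 76.4) = 36410.295.

D ≈ 36,410 bags per year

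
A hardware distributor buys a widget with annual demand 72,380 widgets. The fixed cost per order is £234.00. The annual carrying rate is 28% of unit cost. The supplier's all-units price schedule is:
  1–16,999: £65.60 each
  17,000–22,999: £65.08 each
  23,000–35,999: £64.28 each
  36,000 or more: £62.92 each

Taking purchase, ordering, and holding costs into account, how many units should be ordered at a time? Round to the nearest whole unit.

Q* ≈ 1,358 widgets

Holding cost per unit per year at price C is H = 0.28·C.
For each price level, check whether its EOQ is feasible; otherwise the best quantity at that price is the breakpoint.
EOQ at £65.60 = 1358.0 (feasible in tier 1): TC = 72,380×£65.60 + (72,380/1358.0)×234 + (1358.0/2)×0.28×£65.60 = £4,773,071.83.
EOQ at £65.08 = 1363.4 < 17000, so use break Q=17000: TC = 72,380×£65.08 + (72,380/17000.0)×234 + (17000.0/2)×0.28×£65.08 = £4,866,377.09.
EOQ at £64.28 = 1371.9 < 23000, so use break Q=23000: TC = 72,380×£64.28 + (72,380/23000.0)×234 + (23000.0/2)×0.28×£64.28 = £4,860,304.39.
EOQ at £62.92 = 1386.6 < 36000, so use break Q=36000: TC = 72,380×£62.92 + (72,380/36000.0)×234 + (36000.0/2)×0.28×£62.92 = £4,871,736.87.
Lowest total cost is £4,773,071.83 at Q = 1358.0.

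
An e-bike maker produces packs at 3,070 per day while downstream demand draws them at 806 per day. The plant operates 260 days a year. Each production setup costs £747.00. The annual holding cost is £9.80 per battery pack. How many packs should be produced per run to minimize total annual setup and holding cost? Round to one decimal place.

Annual demand D = 806 × 260 = 209,560.
Production build-up factor (1 − d/p) = 1 − 806/3,070 = 0.7375.
Q* = √(2DS / (H(1 − d/p))) = √(2 × 209,560 × 747 / (9.8 × 0.7375)).
= √(313,082,640 / 7.2271) ≈ 6581.842.

Q* ≈ 6,581.8 packs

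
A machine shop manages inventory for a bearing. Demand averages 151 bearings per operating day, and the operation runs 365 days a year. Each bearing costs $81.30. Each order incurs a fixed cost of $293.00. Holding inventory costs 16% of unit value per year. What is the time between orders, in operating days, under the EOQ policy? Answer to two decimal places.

Annual demand D = 151 × 365 = 55,115.
Holding cost H = 0.16 × $81.30 = $13.0080 per unit per year.
EOQ = √(2DS/H) = √(2 × 55,115 × 293 / 13.008) ≈ 1575.72.
Cycle time = Q*/D × 365 = 1575.72 / 55,115 × 365 ≈ 10.435 days.

T ≈ 10.44 days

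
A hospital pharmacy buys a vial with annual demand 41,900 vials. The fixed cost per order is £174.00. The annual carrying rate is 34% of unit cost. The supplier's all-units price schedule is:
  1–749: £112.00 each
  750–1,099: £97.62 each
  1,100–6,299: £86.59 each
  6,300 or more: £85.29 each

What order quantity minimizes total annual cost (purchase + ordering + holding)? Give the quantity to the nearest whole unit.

Holding cost per unit per year at price C is H = 0.34·C.
For each price level, check whether its EOQ is feasible; otherwise the best quantity at that price is the breakpoint.
EOQ at £112.00 = 618.8 (feasible in tier 1): TC = 41,900×£112.00 + (41,900/618.8)×174 + (618.8/2)×0.34×£112.00 = £4,716,363.79.
EOQ at £97.62 = 662.8 < 750, so use break Q=750: TC = 41,900×£97.62 + (41,900/750.0)×174 + (750.0/2)×0.34×£97.62 = £4,112,445.35.
EOQ at £86.59 = 703.8 < 1100, so use break Q=1100: TC = 41,900×£86.59 + (41,900/1100.0)×174 + (1100.0/2)×0.34×£86.59 = £3,650,941.15.
EOQ at £85.29 = 709.1 < 6300, so use break Q=6300: TC = 41,900×£85.29 + (41,900/6300.0)×174 + (6300.0/2)×0.34×£85.29 = £3,666,153.83.
Lowest total cost is £3,650,941.15 at Q = 1100.0.

Q* ≈ 1,100 vials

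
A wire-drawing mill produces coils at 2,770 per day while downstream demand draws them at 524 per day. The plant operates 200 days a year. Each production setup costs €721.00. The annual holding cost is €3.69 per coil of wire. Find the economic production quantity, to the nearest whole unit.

Q* ≈ 7,107 coils

Annual demand D = 524 × 200 = 104,800.
Production build-up factor (1 − d/p) = 1 − 524/2,770 = 0.8108.
Q* = √(2DS / (H(1 − d/p))) = √(2 × 104,800 × 721 / (3.69 × 0.8108)).
= √(151,121,600 / 2.992) ≈ 7106.980.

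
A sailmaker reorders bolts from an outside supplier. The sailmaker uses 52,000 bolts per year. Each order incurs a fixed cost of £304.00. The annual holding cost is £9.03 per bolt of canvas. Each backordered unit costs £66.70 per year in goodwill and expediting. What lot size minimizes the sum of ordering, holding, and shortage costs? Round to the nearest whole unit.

With planned backorders, Q* = √(2DS/H) · √((H+B)/B).
√(2DS/H) = √(2 × 52,000 × 304 / 9.03) = 1871.154.
√((H+B)/B) = √((9.03+66.7)/66.7) = 1.0655.
Q* ≈ 1993.796.

Q* ≈ 1,994 bolts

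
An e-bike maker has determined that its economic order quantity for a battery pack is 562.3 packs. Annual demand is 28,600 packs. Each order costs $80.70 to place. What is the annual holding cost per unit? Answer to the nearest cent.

H ≈ $14.60

Squaring Q* = √(2DS/H) gives Q*² = 2DS/H.
From Q* = √(2DS/H): H = 2DS / Q*² = 2 × 28,600 × 80.7 / 562.3² = 14.5993.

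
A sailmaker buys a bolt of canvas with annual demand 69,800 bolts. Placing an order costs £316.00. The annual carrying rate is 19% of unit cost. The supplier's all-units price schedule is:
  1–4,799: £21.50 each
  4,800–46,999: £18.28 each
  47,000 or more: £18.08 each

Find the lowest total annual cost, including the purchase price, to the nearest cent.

TC* ≈ £1,288,874.85

Holding cost per unit per year at price C is H = 0.19·C.
Evaluate total cost at each tier's feasible EOQ or, if the EOQ is below the tier, at the tier's minimum quantity.
EOQ at £21.50 = 3286.2 (feasible in tier 1): TC = 69,800×£21.50 + (69,800/3286.2)×316 + (3286.2/2)×0.19×£21.50 = £1,514,124.01.
EOQ at £18.28 = 3563.9 < 4800, so use break Q=4800: TC = 69,800×£18.28 + (69,800/4800.0)×316 + (4800.0/2)×0.19×£18.28 = £1,288,874.85.
EOQ at £18.08 = 3583.5 < 47000, so use break Q=47000: TC = 69,800×£18.08 + (69,800/47000.0)×316 + (47000.0/2)×0.19×£18.08 = £1,343,180.49.
Lowest total cost among the candidates is at Q = 4800.0.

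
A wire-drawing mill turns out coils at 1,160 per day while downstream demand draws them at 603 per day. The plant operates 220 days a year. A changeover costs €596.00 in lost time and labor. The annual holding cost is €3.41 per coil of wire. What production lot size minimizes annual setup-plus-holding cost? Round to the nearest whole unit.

Annual demand D = 603 × 220 = 132,660.
Production build-up factor (1 − d/p) = 1 − 603/1,160 = 0.4802.
Q* = √(2DS / (H(1 − d/p))) = √(2 × 132,660 × 596 / (3.41 × 0.4802)).
= √(158,130,720 / 1.6374) ≈ 9827.257.

Q* ≈ 9,827 coils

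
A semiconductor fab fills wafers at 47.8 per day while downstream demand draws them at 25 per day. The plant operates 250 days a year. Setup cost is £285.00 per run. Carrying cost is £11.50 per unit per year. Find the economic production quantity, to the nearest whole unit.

Annual demand D = 25 × 250 = 6,250.
Production build-up factor (1 − d/p) = 1 − 25/47.8 = 0.4770.
Q* = √(2DS / (H(1 − d/p))) = √(2 × 6,250 × 285 / (11.5 × 0.4770)).
= √(3,562,500 / 5.4854) ≈ 805.889.

Q* ≈ 806 wafers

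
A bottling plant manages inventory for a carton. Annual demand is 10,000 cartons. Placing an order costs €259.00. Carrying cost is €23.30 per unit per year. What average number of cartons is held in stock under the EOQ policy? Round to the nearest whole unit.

Average inventory ≈ 236 cartons

EOQ = √(2DS/H) = √(2 × 10,000 × 259 / 23.3) ≈ 471.51.
Average inventory = Q*/2 ≈ 471.51 / 2 = 235.753.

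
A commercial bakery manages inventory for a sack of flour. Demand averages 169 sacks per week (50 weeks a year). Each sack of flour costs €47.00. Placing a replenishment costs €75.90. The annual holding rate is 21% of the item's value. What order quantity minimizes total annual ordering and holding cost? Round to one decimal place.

Annual demand D = 169 × 50 = 8,450.
Holding cost H = 0.21 × €47.00 = €9.8700 per unit per year.
EOQ = √(2DS / H) = √(2 × 8,450 × 75.9 / 9.87).
= √(1,282,710 / 9.87) = √129,960.4863 ≈ 360.500.

Q* ≈ 360.5 sacks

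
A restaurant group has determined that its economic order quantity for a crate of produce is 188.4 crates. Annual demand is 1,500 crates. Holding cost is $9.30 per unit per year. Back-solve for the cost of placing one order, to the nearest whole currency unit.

S ≈ $110

Squaring Q* = √(2DS/H) gives Q*² = 2DS/H.
From Q* = √(2DS/H): S = Q*²H / (2D) = 188.4² × 9.3 / (2 × 1,500) = 110.0331.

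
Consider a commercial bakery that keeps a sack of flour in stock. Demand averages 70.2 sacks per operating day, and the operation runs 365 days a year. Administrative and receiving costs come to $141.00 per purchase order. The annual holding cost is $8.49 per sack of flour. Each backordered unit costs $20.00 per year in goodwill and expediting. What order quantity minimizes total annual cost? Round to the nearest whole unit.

Annual demand D = 70.2 × 365 = 25,623.
With planned backorders, Q* = √(2DS/H) · √((H+B)/B).
√(2DS/H) = √(2 × 25,623 × 141 / 8.49) = 922.541.
√((H+B)/B) = √((8.49+20)/20) = 1.1935.
Q* ≈ 1101.075.

Q* ≈ 1,101 sacks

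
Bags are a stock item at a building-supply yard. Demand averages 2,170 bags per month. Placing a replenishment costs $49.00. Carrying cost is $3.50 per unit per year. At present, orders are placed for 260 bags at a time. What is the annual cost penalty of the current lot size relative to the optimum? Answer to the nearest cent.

Extra cost ≈ $2,373.94 per year

Annual demand D = 2,170 × 12 = 26,040.
EOQ = √(2DS/H) = √(2 × 26,040 × 49 / 3.5) ≈ 853.89.
Cost at Q* = (D/Q*)S + (Q*/2)H = √(2DSH) ≈ $2,988.60.
Cost at Q = 260: (26,040/260)×49 + (260/2)×3.5 = $4,907.54 + $455.00 = $5,362.54.
Excess = $5,362.54 − $2,988.60 = $2,373.94.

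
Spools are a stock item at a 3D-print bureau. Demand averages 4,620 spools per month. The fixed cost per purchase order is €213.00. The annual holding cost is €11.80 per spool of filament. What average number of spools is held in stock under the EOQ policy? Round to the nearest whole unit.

Annual demand D = 4,620 × 12 = 55,440.
Q* = √(2DS/H) = √(2 × 55,440 × 213 / 11.8) ≈ 1414.74.
Average inventory = Q*/2 ≈ 1414.74 / 2 = 707.368.

Average inventory ≈ 707 spools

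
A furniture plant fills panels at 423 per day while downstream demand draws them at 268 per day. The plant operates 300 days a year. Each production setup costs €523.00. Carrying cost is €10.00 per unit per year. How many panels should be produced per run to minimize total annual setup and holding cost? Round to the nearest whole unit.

Annual demand D = 268 × 300 = 80,400.
Production build-up factor (1 − d/p) = 1 − 268/423 = 0.3664.
Q* = √(2DS / (H(1 − d/p))) = √(2 × 80,400 × 523 / (10 × 0.3664)).
= √(84,098,400 / 3.6643) ≈ 4790.691.

Q* ≈ 4,791 panels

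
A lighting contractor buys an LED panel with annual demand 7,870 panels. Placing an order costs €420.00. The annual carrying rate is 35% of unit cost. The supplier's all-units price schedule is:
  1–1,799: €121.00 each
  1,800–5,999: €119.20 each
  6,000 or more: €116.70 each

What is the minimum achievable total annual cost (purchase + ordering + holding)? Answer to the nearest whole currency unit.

TC* ≈ €969,002

Holding cost per unit per year at price C is H = 0.35·C.
Evaluate total cost at each tier's feasible EOQ or, if the EOQ is below the tier, at the tier's minimum quantity.
EOQ at €121.00 = 395.1 (feasible in tier 1): TC = 7,870×€121.00 + (7,870/395.1)×420 + (395.1/2)×0.35×€121.00 = €969,002.23.
EOQ at €119.20 = 398.1 < 1800, so use break Q=1800: TC = 7,870×€119.20 + (7,870/1800.0)×420 + (1800.0/2)×0.35×€119.20 = €977,488.33.
EOQ at €116.70 = 402.3 < 6000, so use break Q=6000: TC = 7,870×€116.70 + (7,870/6000.0)×420 + (6000.0/2)×0.35×€116.70 = €1,041,514.90.
Lowest total cost among the candidates is at Q = 395.1.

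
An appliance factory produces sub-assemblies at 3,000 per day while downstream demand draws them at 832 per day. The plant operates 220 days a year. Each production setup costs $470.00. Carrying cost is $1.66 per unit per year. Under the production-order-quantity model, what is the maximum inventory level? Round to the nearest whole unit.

I_max ≈ 8,655 sub-assemblies

Annual demand D = 832 × 220 = 183,040.
Production build-up factor (1 − d/p) = 1 − 832/3,000 = 0.7227.
Q* = √(2DS / (H(1 − d/p))) = √(2 × 183,040 × 470 / (1.66 × 0.7227)).
= √(172,057,600 / 1.1996) ≈ 11976.058.
Maximum inventory = Q*(1 − d/p) = 11976.058 × 0.7227 ≈ 8654.698.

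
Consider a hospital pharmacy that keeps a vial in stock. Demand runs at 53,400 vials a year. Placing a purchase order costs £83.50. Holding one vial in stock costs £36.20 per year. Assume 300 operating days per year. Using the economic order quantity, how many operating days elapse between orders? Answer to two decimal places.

T ≈ 2.79 days

Q* = √(2DS/H) = √(2 × 53,400 × 83.5 / 36.2) ≈ 496.33.
Cycle time = Q*/D × 300 = 496.33 / 53,400 × 300 ≈ 2.788 days.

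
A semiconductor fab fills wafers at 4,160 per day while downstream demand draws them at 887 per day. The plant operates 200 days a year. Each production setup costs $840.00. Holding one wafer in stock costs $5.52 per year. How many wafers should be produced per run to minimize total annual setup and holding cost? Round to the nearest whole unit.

Q* ≈ 8,284 wafers

Annual demand D = 887 × 200 = 177,400.
Production build-up factor (1 − d/p) = 1 − 887/4,160 = 0.7868.
Q* = √(2DS / (H(1 − d/p))) = √(2 × 177,400 × 840 / (5.52 × 0.7868)).
= √(298,032,000 / 4.343) ≈ 8283.914.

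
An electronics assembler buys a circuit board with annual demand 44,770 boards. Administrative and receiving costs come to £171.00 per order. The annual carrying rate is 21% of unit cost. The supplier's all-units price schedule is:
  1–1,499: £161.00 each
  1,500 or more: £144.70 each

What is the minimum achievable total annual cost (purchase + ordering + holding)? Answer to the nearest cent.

Holding cost per unit per year at price C is H = 0.21·C.
For each price level, check whether its EOQ is feasible; otherwise the best quantity at that price is the breakpoint.
EOQ at £161.00 = 673.0 (feasible in tier 1): TC = 44,770×£161.00 + (44,770/673.0)×171 + (673.0/2)×0.21×£161.00 = £7,230,722.50.
EOQ at £144.70 = 709.8 < 1500, so use break Q=1500: TC = 44,770×£144.70 + (44,770/1500.0)×171 + (1500.0/2)×0.21×£144.70 = £6,506,113.03.
Lowest total cost among the candidates is at Q = 1500.0.

TC* ≈ £6,506,113.03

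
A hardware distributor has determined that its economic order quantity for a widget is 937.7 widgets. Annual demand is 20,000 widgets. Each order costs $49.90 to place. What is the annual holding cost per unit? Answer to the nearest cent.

The basic EOQ model gives Q* = √(2DS/H); rearrange for the unknown.
From Q* = √(2DS/H): H = 2DS / Q*² = 2 × 20,000 × 49.9 / 937.7² = 2.2700.

H ≈ $2.27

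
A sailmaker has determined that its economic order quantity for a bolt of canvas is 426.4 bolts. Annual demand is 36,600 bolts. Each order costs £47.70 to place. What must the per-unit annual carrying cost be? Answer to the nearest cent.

The basic EOQ model gives Q* = √(2DS/H); rearrange for the unknown.
From Q* = √(2DS/H): H = 2DS / Q*² = 2 × 36,600 × 47.7 / 426.4² = 19.2041.

H ≈ £19.20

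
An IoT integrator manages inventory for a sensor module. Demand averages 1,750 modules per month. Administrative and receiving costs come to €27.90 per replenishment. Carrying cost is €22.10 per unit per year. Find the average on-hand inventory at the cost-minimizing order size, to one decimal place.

Average inventory ≈ 115.1 modules

Annual demand D = 1,750 × 12 = 21,000.
The optimal lot size = √(2DS/H) = √(2 × 21,000 × 27.9 / 22.1) ≈ 230.27.
Average inventory = Q*/2 ≈ 230.27 / 2 = 115.133.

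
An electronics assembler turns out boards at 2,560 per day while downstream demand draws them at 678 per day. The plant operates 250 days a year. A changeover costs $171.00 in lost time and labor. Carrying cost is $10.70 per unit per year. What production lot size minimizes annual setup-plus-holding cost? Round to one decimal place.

Annual demand D = 678 × 250 = 169,500.
Production build-up factor (1 − d/p) = 1 − 678/2,560 = 0.7352.
Q* = √(2DS / (H(1 − d/p))) = √(2 × 169,500 × 171 / (10.7 × 0.7352)).
= √(57,969,000 / 7.8662) ≈ 2714.665.

Q* ≈ 2,714.7 boards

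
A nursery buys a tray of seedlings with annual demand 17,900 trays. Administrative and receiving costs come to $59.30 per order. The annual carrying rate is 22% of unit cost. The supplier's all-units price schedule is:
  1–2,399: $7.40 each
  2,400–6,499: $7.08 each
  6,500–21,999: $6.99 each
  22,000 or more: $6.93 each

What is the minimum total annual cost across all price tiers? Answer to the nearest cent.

Holding cost per unit per year at price C is H = 0.22·C.
Evaluate total cost at each tier's feasible EOQ or, if the EOQ is below the tier, at the tier's minimum quantity.
EOQ at $7.40 = 1141.9 (feasible in tier 1): TC = 17,900×$7.40 + (17,900/1141.9)×59.3 + (1141.9/2)×0.22×$7.40 = $134,319.07.
EOQ at $7.08 = 1167.5 < 2400, so use break Q=2400: TC = 17,900×$7.08 + (17,900/2400.0)×59.3 + (2400.0/2)×0.22×$7.08 = $129,043.40.
EOQ at $6.99 = 1174.9 < 6500, so use break Q=6500: TC = 17,900×$6.99 + (17,900/6500.0)×59.3 + (6500.0/2)×0.22×$6.99 = $130,282.15.
EOQ at $6.93 = 1180.0 < 22000, so use break Q=22000: TC = 17,900×$6.93 + (17,900/22000.0)×59.3 + (22000.0/2)×0.22×$6.93 = $140,865.85.
Lowest total cost among the candidates is at Q = 2400.0.

TC* ≈ $129,043.40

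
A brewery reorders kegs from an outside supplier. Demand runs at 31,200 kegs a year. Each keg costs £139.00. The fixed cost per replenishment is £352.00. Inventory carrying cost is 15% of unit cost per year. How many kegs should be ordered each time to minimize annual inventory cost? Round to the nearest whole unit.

Q* ≈ 1,026 kegs

Holding cost H = 0.15 × £139.00 = £20.8500 per unit per year.
EOQ = √(2DS / H) = √(2 × 31,200 × 352 / 20.85).
= √(21,964,800 / 20.85) = √1,053,467.6259 ≈ 1026.386.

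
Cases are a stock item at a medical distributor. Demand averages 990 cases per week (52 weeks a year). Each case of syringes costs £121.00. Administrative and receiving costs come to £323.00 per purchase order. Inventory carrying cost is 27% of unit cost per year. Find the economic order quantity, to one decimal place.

Annual demand D = 990 × 52 = 51,480.
Holding cost H = 0.27 × £121.00 = £32.6700 per unit per year.
EOQ = √(2DS / H) = √(2 × 51,480 × 323 / 32.67).
= √(33,256,080 / 32.67) = √1,017,939.3939 ≈ 1008.930.

Q* ≈ 1,008.9 cases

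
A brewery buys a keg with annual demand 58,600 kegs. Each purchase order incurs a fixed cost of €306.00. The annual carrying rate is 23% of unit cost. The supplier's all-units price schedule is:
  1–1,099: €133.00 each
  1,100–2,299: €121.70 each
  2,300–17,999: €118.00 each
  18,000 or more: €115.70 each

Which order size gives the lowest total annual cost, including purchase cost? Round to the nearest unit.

Q* ≈ 2,300 kegs

Holding cost per unit per year at price C is H = 0.23·C.
Candidates are each tier's EOQ (if it falls in that tier) and each price-break quantity.
EOQ at €133.00 = 1082.8 (feasible in tier 1): TC = 58,600×€133.00 + (58,600/1082.8)×306 + (1082.8/2)×0.23×€133.00 = €7,826,921.82.
EOQ at €121.70 = 1131.9 (feasible in tier 2): TC = 58,600×€121.70 + (58,600/1131.9)×306 + (1131.9/2)×0.23×€121.70 = €7,163,303.54.
EOQ at €118.00 = 1149.5 < 2300, so use break Q=2300: TC = 58,600×€118.00 + (58,600/2300.0)×306 + (2300.0/2)×0.23×€118.00 = €6,953,807.35.
EOQ at €115.70 = 1160.9 < 18000, so use break Q=18000: TC = 58,600×€115.70 + (58,600/18000.0)×306 + (18000.0/2)×0.23×€115.70 = €7,020,515.20.
Lowest total cost is €6,953,807.35 at Q = 2300.0.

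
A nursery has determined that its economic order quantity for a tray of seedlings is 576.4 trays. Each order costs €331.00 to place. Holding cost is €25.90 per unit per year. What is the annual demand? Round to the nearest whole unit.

The basic EOQ model gives Q* = √(2DS/H); rearrange for the unknown.
From Q* = √(2DS/H): D = Q*²H / (2S) = 576.4² × 25.9 / (2 × 331) = 12998.395.

D ≈ 12,998 trays per year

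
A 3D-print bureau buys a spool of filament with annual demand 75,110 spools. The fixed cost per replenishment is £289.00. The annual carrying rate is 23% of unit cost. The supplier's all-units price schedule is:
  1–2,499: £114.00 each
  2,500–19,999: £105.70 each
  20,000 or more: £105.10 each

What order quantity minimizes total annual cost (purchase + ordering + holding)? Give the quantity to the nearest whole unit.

Holding cost per unit per year at price C is H = 0.23·C.
Evaluate total cost at each tier's feasible EOQ or, if the EOQ is below the tier, at the tier's minimum quantity.
EOQ at £114.00 = 1286.8 (feasible in tier 1): TC = 75,110×£114.00 + (75,110/1286.8)×289 + (1286.8/2)×0.23×£114.00 = £8,596,278.76.
EOQ at £105.70 = 1336.3 < 2500, so use break Q=2500: TC = 75,110×£105.70 + (75,110/2500.0)×289 + (2500.0/2)×0.23×£105.70 = £7,978,198.47.
EOQ at £105.10 = 1340.1 < 20000, so use break Q=20000: TC = 75,110×£105.10 + (75,110/20000.0)×289 + (20000.0/2)×0.23×£105.10 = £8,136,876.34.
Lowest total cost is £7,978,198.47 at Q = 2500.0.

Q* ≈ 2,500 spools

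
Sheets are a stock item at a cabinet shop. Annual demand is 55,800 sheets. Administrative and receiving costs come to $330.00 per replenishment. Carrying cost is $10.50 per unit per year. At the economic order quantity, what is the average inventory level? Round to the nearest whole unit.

Average inventory ≈ 936 sheets

Q* = √(2DS/H) = √(2 × 55,800 × 330 / 10.5) ≈ 1872.81.
Average inventory = Q*/2 ≈ 1872.81 / 2 = 936.407.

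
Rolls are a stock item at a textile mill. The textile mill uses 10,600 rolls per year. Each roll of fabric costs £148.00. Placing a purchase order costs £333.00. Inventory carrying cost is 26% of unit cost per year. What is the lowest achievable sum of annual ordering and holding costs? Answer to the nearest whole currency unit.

TC* ≈ £16,482

Holding cost H = 0.26 × £148.00 = £38.4800 per unit per year.
Q* = √(2DS/H) = √(2 × 10,600 × 333 / 38.48) ≈ 428.32.
At Q*, ordering cost (D/Q*)S equals holding cost (Q*/2)H, each = √(DSH/2).
Minimum total = √(2DSH) = √(2 × 10,600 × 333 × 38.48) ≈ 16481.912.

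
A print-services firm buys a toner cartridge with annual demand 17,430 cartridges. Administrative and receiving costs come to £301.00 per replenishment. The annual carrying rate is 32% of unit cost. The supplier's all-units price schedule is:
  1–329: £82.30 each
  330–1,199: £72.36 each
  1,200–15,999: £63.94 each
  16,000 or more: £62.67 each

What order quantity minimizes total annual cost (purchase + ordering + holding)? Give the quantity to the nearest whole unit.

Q* ≈ 1,200 cartridges

Holding cost per unit per year at price C is H = 0.32·C.
For each price level, check whether its EOQ is feasible; otherwise the best quantity at that price is the breakpoint.
Tier 1 (£82.30): EOQ = 631.2 exceeds tier's upper bound 329, so this tier is dominated.
EOQ at £72.36 = 673.2 (feasible in tier 2): TC = 17,430×£72.36 + (17,430/673.2)×301 + (673.2/2)×0.32×£72.36 = £1,276,822.11.
EOQ at £63.94 = 716.1 < 1200, so use break Q=1200: TC = 17,430×£63.94 + (17,430/1200.0)×301 + (1200.0/2)×0.32×£63.94 = £1,131,122.70.
EOQ at £62.67 = 723.3 < 16000, so use break Q=16000: TC = 17,430×£62.67 + (17,430/16000.0)×301 + (16000.0/2)×0.32×£62.67 = £1,253,101.20.
Lowest total cost is £1,131,122.70 at Q = 1200.0.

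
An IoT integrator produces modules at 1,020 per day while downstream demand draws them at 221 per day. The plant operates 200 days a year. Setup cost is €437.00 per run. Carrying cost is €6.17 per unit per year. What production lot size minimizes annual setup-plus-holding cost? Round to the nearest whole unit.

Annual demand D = 221 × 200 = 44,200.
Production build-up factor (1 − d/p) = 1 − 221/1,020 = 0.7833.
Q* = √(2DS / (H(1 − d/p))) = √(2 × 44,200 × 437 / (6.17 × 0.7833)).
= √(38,630,800 / 4.8332) ≈ 2827.164.

Q* ≈ 2,827 modules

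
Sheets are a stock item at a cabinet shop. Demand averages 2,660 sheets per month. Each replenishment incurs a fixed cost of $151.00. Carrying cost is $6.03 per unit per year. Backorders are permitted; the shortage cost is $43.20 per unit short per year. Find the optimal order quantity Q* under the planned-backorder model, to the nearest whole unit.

Q* ≈ 1,350 sheets

Annual demand D = 2,660 × 12 = 31,920.
With planned backorders, Q* = √(2DS/H) · √((H+B)/B).
√(2DS/H) = √(2 × 31,920 × 151 / 6.03) = 1264.376.
√((H+B)/B) = √((6.03+43.2)/43.2) = 1.0675.
Q* ≈ 1349.737.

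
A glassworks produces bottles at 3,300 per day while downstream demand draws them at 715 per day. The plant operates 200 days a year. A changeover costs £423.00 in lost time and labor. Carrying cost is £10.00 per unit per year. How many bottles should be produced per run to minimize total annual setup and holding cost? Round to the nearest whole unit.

Annual demand D = 715 × 200 = 143,000.
Production build-up factor (1 − d/p) = 1 − 715/3,300 = 0.7833.
Q* = √(2DS / (H(1 − d/p))) = √(2 × 143,000 × 423 / (10 × 0.7833)).
= √(120,978,000 / 7.8333) ≈ 3929.885.

Q* ≈ 3,930 bottles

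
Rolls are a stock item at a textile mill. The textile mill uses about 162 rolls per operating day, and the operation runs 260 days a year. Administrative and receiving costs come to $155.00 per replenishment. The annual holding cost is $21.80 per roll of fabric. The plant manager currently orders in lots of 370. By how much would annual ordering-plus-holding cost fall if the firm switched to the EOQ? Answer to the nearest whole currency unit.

Annual demand D = 162 × 260 = 42,120.
EOQ = √(2DS/H) = √(2 × 42,120 × 155 / 21.8) ≈ 773.92.
Cost at Q* = (D/Q*)S + (Q*/2)H = √(2DSH) ≈ $16,871.48.
Cost at Q = 370: (42,120/370)×155 + (370/2)×21.8 = $17,644.86 + $4,033.00 = $21,677.86.
Excess = $21,677.86 − $16,871.48 = $4,806.38.

Extra cost ≈ $4,806 per year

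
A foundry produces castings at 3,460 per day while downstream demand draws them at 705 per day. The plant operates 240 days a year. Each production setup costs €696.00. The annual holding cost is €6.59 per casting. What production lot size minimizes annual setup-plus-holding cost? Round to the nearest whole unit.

Q* ≈ 6,700 castings

Annual demand D = 705 × 240 = 169,200.
Production build-up factor (1 − d/p) = 1 − 705/3,460 = 0.7962.
Q* = √(2DS / (H(1 − d/p))) = √(2 × 169,200 × 696 / (6.59 × 0.7962)).
= √(235,526,400 / 5.2472) ≈ 6699.684.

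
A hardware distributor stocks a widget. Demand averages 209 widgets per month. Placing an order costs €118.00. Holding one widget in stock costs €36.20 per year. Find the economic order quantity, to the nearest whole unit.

Q* ≈ 128 widgets

Annual demand D = 209 × 12 = 2,508.
EOQ = √(2DS / H) = √(2 × 2,508 × 118 / 36.2).
= √(591,888 / 36.2) = √16,350.4972 ≈ 127.869.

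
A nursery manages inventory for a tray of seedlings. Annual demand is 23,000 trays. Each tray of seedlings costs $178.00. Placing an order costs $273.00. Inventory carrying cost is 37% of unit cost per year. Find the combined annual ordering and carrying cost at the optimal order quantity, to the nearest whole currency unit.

Holding cost H = 0.37 × $178.00 = $65.8600 per unit per year.
EOQ = √(2DS/H) = √(2 × 23,000 × 273 / 65.86) ≈ 436.67.
At Q*, ordering cost (D/Q*)S equals holding cost (Q*/2)H, each = √(DSH/2).
Minimum total = √(2DSH) = √(2 × 23,000 × 273 × 65.86) ≈ 28758.823.

TC* ≈ $28,759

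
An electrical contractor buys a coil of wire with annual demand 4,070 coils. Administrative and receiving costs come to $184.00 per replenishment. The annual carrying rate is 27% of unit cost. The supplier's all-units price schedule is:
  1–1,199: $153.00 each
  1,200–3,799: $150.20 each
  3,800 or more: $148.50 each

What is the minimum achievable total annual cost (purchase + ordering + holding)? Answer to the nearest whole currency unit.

TC* ≈ $630,576

Holding cost per unit per year at price C is H = 0.27·C.
For each price level, check whether its EOQ is feasible; otherwise the best quantity at that price is the breakpoint.
EOQ at $153.00 = 190.4 (feasible in tier 1): TC = 4,070×$153.00 + (4,070/190.4)×184 + (190.4/2)×0.27×$153.00 = $630,575.91.
EOQ at $150.20 = 192.2 < 1200, so use break Q=1200: TC = 4,070×$150.20 + (4,070/1200.0)×184 + (1200.0/2)×0.27×$150.20 = $636,270.47.
EOQ at $148.50 = 193.3 < 3800, so use break Q=3800: TC = 4,070×$148.50 + (4,070/3800.0)×184 + (3800.0/2)×0.27×$148.50 = $680,772.57.
Lowest total cost among the candidates is at Q = 190.4.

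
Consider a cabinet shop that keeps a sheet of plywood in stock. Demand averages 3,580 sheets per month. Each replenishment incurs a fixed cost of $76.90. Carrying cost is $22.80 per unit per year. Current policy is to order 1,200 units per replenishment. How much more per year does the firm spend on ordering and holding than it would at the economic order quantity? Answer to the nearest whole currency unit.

Annual demand D = 3,580 × 12 = 42,960.
EOQ = √(2DS/H) = √(2 × 42,960 × 76.9 / 22.8) ≈ 538.32.
Cost at Q* = (D/Q*)S + (Q*/2)H = √(2DSH) ≈ $12,273.76.
Cost at Q = 1,200: (42,960/1,200)×76.9 + (1,200/2)×22.8 = $2,753.02 + $13,680.00 = $16,433.02.
Excess = $16,433.02 − $12,273.76 = $4,159.26.

Extra cost ≈ $4,159 per year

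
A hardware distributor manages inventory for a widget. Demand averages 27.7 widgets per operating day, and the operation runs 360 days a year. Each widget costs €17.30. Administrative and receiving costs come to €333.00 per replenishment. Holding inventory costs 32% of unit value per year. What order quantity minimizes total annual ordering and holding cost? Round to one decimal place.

Q* ≈ 1,095.3 widgets

Annual demand D = 27.7 × 360 = 9,972.
Holding cost H = 0.32 × €17.30 = €5.5360 per unit per year.
EOQ = √(2DS / H) = √(2 × 9,972 × 333 / 5.536).
= √(6,641,352 / 5.536) = √1,199,666.185 ≈ 1095.293.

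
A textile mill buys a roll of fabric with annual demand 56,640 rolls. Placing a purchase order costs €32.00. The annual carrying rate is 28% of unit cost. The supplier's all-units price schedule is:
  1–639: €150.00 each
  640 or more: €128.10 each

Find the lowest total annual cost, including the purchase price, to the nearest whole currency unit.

Holding cost per unit per year at price C is H = 0.28·C.
Candidates are each tier's EOQ (if it falls in that tier) and each price-break quantity.
EOQ at €150.00 = 293.8 (feasible in tier 1): TC = 56,640×€150.00 + (56,640/293.8)×32 + (293.8/2)×0.28×€150.00 = €8,508,338.89.
EOQ at €128.10 = 317.9 < 640, so use break Q=640: TC = 56,640×€128.10 + (56,640/640.0)×32 + (640.0/2)×0.28×€128.10 = €7,269,893.76.
Lowest total cost among the candidates is at Q = 640.0.

TC* ≈ €7,269,894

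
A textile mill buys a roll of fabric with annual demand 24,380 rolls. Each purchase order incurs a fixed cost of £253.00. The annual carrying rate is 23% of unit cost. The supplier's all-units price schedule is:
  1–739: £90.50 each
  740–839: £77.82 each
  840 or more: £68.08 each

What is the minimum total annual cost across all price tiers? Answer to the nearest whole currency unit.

Holding cost per unit per year at price C is H = 0.23·C.
For each price level, check whether its EOQ is feasible; otherwise the best quantity at that price is the breakpoint.
Tier 1 (£90.50): EOQ = 769.8 exceeds tier's upper bound 739, so this tier is dominated.
EOQ at £77.82 = 830.2 (feasible in tier 2): TC = 24,380×£77.82 + (24,380/830.2)×253 + (830.2/2)×0.23×£77.82 = £1,912,111.01.
EOQ at £68.08 = 887.6 (feasible in tier 3): TC = 24,380×£68.08 + (24,380/887.6)×253 + (887.6/2)×0.23×£68.08 = £1,673,688.83.
Lowest total cost among the candidates is at Q = 887.6.

TC* ≈ £1,673,689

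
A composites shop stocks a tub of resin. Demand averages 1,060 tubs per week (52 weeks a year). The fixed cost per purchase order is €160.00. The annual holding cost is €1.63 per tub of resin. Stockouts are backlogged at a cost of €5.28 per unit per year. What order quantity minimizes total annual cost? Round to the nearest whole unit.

Annual demand D = 1,060 × 52 = 55,120.
With planned backorders, Q* = √(2DS/H) · √((H+B)/B).
√(2DS/H) = √(2 × 55,120 × 160 / 1.63) = 3289.545.
√((H+B)/B) = √((1.63+5.28)/5.28) = 1.1440.
Q* ≈ 3763.205.

Q* ≈ 3,763 tubs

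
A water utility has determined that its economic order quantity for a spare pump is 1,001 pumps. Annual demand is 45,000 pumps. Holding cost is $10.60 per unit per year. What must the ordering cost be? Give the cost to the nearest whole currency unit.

S ≈ $118

Squaring Q* = √(2DS/H) gives Q*² = 2DS/H.
From Q* = √(2DS/H): S = Q*²H / (2D) = 1,001² × 10.6 / (2 × 45,000) = 118.0135.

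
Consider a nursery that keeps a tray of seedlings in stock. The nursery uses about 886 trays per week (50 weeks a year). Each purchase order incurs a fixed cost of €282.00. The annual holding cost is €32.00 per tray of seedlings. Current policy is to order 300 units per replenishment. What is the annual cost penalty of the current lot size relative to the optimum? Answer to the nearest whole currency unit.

Extra cost ≈ €18,166 per year

Annual demand D = 886 × 50 = 44,300.
EOQ = √(2DS/H) = √(2 × 44,300 × 282 / 32) ≈ 883.62.
Cost at Q* = (D/Q*)S + (Q*/2)H = √(2DSH) ≈ €28,275.90.
Cost at Q = 300: (44,300/300)×282 + (300/2)×32 = €41,642.00 + €4,800.00 = €46,442.00.
Excess = €46,442.00 − €28,275.90 = €18,166.10.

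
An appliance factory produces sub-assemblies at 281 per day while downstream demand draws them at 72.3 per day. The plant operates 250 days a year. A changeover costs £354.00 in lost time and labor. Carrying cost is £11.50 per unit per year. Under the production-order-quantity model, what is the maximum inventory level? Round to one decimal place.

Annual demand D = 72.3 × 250 = 18,075.
Production build-up factor (1 − d/p) = 1 − 72.3/281 = 0.7427.
Q* = √(2DS / (H(1 − d/p))) = √(2 × 18,075 × 354 / (11.5 × 0.7427)).
= √(12,797,100 / 8.5411) ≈ 1224.049.
Maximum inventory = Q*(1 − d/p) = 1224.049 × 0.7427 ≈ 909.107.

I_max ≈ 909.1 sub-assemblies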